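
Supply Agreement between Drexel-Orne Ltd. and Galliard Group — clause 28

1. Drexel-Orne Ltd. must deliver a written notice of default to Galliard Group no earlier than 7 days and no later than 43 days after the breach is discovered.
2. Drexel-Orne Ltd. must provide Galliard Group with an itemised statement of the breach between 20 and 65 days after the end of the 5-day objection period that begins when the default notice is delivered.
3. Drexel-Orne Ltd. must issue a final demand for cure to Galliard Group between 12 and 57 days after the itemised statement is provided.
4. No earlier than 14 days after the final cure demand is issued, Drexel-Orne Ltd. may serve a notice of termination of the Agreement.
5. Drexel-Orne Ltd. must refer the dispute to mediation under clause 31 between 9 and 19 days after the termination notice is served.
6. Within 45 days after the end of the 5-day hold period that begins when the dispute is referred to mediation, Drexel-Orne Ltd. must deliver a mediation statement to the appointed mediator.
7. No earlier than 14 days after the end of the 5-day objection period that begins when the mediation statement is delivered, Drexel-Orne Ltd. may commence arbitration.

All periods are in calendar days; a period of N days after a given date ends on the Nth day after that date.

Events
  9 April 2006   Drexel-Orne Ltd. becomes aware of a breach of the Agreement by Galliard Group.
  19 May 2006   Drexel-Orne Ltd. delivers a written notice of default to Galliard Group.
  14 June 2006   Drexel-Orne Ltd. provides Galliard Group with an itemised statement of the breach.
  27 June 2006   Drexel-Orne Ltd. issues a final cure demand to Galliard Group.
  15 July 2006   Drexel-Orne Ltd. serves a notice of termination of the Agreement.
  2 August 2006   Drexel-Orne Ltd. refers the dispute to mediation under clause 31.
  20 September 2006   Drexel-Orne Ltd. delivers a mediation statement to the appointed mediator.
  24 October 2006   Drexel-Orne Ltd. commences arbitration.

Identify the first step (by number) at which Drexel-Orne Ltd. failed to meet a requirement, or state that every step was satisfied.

None — every step was satisfied

(1) the permitted window runs from 9 April 2006 + 7 = 16 April 2006 to 9 April 2006 + 43 = 22 May 2006; 19 May 2006 falls inside that range.
(2) the permitted window runs from 24 May 2006 + 20 = 13 June 2006 to 24 May 2006 + 65 = 28 July 2006; done 14 June 2006 — within the window.
(3) the permitted window runs from 14 June 2006 + 12 = 26 June 2006 to 14 June 2006 + 57 = 10 August 2006; done 27 June 2006, which is between those dates.
(4) permitted from 27 June 2006 + 14 days = 11 July 2006 onward; done 15 July 2006, after the minimum wait.
(5) the permitted window runs from 15 July 2006 + 9 = 24 July 2006 to 15 July 2006 + 19 = 3 August 2006; done 2 August 2006, which is between those dates.
(6) due by 7 August 2006 + 45 days = 21 September 2006; done 20 September 2006 — timely.
(7) permitted from 25 September 2006 + 14 days = 9 October 2006 onward; done 24 October 2006 — permitted.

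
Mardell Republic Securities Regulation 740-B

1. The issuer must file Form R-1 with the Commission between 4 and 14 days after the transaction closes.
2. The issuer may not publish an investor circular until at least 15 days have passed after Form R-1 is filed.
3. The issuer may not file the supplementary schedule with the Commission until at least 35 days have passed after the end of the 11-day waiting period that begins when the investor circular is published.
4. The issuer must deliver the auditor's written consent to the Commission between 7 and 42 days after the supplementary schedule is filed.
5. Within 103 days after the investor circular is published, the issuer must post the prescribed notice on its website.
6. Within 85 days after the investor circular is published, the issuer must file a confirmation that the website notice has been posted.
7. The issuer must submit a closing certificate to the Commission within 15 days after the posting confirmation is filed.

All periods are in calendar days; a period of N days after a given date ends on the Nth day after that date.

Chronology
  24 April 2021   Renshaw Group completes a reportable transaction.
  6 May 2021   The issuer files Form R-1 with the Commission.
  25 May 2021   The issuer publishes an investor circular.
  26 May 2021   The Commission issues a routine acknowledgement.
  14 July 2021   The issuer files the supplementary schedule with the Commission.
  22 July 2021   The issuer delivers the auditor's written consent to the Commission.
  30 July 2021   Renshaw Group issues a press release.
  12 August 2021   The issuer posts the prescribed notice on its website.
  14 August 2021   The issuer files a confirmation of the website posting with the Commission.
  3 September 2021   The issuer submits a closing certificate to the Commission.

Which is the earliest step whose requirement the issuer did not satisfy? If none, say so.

Step 7

Step 1 — 4 and 14 days from 24 April 2021 (when the transaction closes) are 28 April 2021 and 8 May 2021 respectively; 6 May 2021 falls inside that range.
Step 2 — must wait 15 days from 6 May 2021 (when Form R-1 is filed), so not before 21 May 2021; done 25 May 2021, after the minimum wait.
Step 3 — must wait 35 days from 5 June 2021 (end of the 11-day waiting period, which began when the investor circular is published on 25 May 2021), so not before 10 July 2021; 14 July 2021 is on or after that date.
Step 4 — 7 and 42 days from 14 July 2021 (when the supplementary schedule is filed) are 21 July 2021 and 25 August 2021 respectively; done 22 July 2021 — within the window.
Step 5 — counting 103 days from 25 May 2021 (when the investor circular is published) gives a deadline of 5 September 2021; completed 12 August 2021, before the deadline.
Step 6 — counting 85 days from 25 May 2021 (when the investor circular is published) gives a deadline of 18 August 2021; completed 14 August 2021, before the deadline.
Step 7 — counting 15 days from 14 August 2021 (when the posting confirmation is filed) gives a deadline of 29 August 2021; done 3 September 2021 — 5 days late.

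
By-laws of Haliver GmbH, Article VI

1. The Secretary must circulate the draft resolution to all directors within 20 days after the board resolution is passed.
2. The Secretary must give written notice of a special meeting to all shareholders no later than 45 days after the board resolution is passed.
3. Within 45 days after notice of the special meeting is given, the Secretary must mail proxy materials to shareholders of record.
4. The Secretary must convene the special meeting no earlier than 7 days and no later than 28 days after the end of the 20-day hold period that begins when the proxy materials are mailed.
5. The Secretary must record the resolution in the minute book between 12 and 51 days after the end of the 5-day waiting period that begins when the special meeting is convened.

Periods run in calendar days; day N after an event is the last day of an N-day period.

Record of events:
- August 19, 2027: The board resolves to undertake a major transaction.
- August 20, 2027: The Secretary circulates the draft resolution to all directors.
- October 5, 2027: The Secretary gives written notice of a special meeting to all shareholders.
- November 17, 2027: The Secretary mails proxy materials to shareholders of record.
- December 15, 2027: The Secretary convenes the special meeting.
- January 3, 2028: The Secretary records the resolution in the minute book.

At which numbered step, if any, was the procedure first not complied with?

(1) due by August 19, 2027 + 20 days = September 8, 2027; August 20, 2027 is within that limit.
(2) due by August 19, 2027 + 45 days = October 3, 2027; done October 5, 2027 — 2 days late.

Step 2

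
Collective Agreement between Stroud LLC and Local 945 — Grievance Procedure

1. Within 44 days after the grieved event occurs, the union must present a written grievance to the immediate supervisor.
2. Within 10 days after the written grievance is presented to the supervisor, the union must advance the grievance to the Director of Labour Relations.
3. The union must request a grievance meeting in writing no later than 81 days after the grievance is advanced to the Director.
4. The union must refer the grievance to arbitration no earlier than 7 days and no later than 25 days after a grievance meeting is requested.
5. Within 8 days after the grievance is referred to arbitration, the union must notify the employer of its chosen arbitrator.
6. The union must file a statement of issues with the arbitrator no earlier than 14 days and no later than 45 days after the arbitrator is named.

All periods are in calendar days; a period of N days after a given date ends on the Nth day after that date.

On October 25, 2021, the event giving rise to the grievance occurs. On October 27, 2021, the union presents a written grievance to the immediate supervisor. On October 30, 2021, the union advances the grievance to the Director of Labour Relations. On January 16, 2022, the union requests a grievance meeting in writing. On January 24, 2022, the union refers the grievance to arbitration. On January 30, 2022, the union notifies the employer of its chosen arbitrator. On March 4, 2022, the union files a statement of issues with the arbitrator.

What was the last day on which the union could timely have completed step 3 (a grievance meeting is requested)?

Step 3 runs from October 30, 2021, when the grievance is advanced to the Director. 81 days after October 30, 2021 is January 19, 2022.

January 19, 2022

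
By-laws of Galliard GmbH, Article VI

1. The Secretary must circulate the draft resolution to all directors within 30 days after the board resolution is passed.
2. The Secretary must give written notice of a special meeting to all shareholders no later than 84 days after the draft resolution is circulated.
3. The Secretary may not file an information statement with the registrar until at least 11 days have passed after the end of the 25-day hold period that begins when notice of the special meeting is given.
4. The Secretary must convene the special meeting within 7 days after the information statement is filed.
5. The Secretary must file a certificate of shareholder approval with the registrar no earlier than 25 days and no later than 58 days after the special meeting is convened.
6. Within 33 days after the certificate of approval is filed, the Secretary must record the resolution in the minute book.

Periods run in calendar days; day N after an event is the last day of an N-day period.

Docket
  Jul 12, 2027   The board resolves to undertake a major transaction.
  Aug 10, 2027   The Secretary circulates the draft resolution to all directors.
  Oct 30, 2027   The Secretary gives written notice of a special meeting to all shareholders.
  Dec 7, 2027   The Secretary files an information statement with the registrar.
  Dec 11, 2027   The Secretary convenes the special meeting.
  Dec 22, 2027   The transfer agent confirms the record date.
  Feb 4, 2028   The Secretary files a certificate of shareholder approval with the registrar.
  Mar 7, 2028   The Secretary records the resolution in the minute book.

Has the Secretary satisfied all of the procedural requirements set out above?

Yes

(1) due by Jul 12, 2027 + 30 days = Aug 11, 2027; completed Aug 10, 2027, before the deadline.
(2) due by Aug 10, 2027 + 84 days = Nov 2, 2027; completed Oct 30, 2027, before the deadline.
(3) permitted from Nov 24, 2027 + 11 days = Dec 5, 2027 onward; done Dec 7, 2027, after the minimum wait.
(4) due by Dec 7, 2027 + 7 days = Dec 14, 2027; completed Dec 11, 2027, before the deadline.
(5) the permitted window runs from Dec 11, 2027 + 25 = Jan 5, 2028 to Dec 11, 2027 + 58 = Feb 7, 2028; Feb 4, 2028 falls inside that range.
(6) due by Feb 4, 2028 + 33 days = Mar 8, 2028; completed Mar 7, 2028, before the deadline.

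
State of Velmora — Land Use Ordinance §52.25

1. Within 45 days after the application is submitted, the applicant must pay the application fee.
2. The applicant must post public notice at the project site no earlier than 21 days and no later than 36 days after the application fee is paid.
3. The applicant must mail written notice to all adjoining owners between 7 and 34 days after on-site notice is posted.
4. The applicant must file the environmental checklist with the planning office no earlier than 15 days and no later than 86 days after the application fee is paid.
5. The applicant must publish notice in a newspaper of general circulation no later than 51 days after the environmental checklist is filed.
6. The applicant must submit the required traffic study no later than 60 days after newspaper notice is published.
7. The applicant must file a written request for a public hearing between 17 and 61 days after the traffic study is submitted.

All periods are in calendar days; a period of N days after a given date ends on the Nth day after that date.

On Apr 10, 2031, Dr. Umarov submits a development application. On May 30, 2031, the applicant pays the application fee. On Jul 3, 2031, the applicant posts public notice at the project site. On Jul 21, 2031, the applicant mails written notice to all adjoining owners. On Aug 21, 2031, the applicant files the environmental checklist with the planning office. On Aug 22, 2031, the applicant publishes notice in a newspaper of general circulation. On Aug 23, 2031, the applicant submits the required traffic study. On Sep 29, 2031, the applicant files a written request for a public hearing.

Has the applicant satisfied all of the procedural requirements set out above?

No

(1) due by Apr 10, 2031 + 45 days = May 25, 2031; May 30, 2031 misses that deadline by 5 days.
Later steps need not be reached.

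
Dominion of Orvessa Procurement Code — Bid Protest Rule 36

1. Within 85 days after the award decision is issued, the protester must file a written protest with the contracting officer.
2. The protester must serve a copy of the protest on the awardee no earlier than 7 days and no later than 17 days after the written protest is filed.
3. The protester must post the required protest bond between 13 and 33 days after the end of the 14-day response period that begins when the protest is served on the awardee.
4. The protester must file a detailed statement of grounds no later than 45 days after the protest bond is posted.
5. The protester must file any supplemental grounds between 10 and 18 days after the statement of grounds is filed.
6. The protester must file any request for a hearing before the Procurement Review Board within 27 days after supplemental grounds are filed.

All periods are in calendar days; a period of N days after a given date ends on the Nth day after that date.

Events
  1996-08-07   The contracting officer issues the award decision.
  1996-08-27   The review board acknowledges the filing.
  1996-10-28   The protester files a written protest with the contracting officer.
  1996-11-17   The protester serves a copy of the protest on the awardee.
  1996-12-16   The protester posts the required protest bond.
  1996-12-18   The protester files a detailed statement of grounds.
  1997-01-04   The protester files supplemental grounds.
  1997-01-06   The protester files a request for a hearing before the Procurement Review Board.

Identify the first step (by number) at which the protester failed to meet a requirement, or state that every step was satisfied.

Step 2

(1) due by 1996-08-07 + 85 days = 1996-10-31; done 1996-10-28 — timely.
(2) the permitted window runs from 1996-10-28 + 7 = 1996-11-04 to 1996-10-28 + 17 = 1996-11-14; done 1996-11-17 — 3 days after the window closed.
The procedure was therefore not followed at step 2.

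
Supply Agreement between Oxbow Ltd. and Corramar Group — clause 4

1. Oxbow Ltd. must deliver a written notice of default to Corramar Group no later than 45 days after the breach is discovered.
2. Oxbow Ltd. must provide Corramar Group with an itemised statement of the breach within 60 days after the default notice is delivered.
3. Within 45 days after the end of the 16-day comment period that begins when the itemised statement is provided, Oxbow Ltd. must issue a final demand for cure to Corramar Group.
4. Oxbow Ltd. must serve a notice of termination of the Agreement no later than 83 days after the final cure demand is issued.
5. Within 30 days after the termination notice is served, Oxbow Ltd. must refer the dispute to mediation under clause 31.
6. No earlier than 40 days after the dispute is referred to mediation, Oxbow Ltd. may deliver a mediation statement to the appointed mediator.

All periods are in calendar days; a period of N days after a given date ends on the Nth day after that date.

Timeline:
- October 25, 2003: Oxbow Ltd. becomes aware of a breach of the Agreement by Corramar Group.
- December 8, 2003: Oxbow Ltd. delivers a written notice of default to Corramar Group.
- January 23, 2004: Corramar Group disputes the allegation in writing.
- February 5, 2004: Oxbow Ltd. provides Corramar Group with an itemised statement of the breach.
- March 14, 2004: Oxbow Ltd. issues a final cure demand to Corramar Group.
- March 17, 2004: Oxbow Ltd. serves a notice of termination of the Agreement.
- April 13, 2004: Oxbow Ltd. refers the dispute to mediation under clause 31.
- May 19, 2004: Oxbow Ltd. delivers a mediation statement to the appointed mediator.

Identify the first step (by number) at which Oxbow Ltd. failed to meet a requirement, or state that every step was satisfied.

(1) due by October 25, 2003 + 45 days = December 9, 2003; done December 8, 2003 — timely.
(2) due by December 8, 2003 + 60 days = February 6, 2004; completed February 5, 2004, before the deadline.
(3) due by February 21, 2004 + 45 days = April 6, 2004; completed March 14, 2004, before the deadline.
(4) due by March 14, 2004 + 83 days = June 5, 2004; done March 17, 2004 — timely.
(5) due by March 17, 2004 + 30 days = April 16, 2004; completed April 13, 2004, before the deadline.
(6) permitted from April 13, 2004 + 40 days = May 23, 2004 onward; May 19, 2004 is 4 days before the earliest permitted date.

Step 6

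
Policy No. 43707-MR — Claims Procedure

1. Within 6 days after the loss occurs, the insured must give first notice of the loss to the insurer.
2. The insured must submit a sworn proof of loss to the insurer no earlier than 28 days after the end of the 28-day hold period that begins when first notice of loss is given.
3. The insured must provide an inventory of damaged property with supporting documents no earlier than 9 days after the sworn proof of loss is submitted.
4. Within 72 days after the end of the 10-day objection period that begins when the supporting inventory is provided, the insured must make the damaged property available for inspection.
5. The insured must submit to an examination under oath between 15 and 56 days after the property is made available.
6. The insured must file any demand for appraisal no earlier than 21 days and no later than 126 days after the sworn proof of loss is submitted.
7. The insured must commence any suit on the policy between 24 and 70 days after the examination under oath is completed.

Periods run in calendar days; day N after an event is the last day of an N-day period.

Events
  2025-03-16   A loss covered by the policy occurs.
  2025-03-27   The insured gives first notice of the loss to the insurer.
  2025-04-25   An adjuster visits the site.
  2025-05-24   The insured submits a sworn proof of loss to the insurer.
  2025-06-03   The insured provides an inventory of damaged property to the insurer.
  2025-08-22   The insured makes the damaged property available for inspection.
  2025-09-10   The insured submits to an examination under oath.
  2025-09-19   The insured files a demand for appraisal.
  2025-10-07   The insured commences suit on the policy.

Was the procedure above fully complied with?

No

(1) due by 2025-03-16 + 6 days = 2025-03-22; done 2025-03-27 — 5 days late.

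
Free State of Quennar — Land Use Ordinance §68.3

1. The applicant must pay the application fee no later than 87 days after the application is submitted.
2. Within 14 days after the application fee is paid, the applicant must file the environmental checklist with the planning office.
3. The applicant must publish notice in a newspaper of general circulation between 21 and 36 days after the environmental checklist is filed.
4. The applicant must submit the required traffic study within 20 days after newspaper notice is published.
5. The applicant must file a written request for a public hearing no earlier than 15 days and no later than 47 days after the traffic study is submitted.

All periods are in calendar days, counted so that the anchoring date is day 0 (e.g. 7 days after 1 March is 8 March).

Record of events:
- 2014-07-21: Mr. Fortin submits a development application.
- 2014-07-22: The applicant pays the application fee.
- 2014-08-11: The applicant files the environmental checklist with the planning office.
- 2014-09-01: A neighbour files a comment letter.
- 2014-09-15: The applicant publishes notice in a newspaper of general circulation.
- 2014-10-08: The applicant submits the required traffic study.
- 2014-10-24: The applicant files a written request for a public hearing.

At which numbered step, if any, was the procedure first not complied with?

Step 2

(1) due by 2014-07-21 + 87 days = 2014-10-16; 2014-07-22 is within that limit.
(2) due by 2014-07-22 + 14 days = 2014-08-05; 2014-08-11 misses that deadline by 6 days.
Later steps need not be reached.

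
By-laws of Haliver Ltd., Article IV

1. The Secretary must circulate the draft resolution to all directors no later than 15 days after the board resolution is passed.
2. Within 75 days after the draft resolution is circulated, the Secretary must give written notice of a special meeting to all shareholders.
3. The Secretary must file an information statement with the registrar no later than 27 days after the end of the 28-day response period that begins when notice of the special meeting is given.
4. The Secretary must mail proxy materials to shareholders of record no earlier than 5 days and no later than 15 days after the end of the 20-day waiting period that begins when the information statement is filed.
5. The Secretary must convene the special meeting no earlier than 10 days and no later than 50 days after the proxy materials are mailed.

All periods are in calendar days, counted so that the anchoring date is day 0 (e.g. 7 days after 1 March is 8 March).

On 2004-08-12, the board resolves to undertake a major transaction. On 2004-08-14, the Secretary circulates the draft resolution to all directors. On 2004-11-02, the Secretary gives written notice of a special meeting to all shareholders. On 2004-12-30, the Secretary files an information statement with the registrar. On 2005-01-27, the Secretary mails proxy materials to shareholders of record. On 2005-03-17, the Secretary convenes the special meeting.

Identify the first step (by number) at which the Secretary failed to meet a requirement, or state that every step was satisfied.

(1) due by 2004-08-12 + 15 days = 2004-08-27; completed 2004-08-14, before the deadline.
(2) due by 2004-08-14 + 75 days = 2004-10-28; 2004-11-02 misses that deadline by 5 days.
The analysis stops there.

Step 2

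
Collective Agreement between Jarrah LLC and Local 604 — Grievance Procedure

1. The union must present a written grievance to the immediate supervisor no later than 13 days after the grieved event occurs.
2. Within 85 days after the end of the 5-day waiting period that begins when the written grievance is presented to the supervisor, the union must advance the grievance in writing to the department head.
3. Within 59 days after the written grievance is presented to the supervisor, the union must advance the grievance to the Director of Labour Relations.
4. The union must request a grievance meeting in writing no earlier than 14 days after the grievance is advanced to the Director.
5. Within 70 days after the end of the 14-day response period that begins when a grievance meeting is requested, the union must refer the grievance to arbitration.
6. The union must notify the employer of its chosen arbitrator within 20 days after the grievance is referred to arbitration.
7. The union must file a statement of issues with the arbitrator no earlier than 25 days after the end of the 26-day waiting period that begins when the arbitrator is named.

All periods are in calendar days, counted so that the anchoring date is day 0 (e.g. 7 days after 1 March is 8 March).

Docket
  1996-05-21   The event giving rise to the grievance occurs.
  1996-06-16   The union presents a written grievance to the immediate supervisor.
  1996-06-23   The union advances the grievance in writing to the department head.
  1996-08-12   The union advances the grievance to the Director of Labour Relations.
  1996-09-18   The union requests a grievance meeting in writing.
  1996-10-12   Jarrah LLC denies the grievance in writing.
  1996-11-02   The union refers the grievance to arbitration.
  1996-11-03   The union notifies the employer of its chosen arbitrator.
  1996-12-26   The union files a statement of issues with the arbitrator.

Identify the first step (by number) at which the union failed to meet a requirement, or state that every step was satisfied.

Step 1

Step 1: 13 days after 1996-05-21 (when the grieved event occurs) is 1996-06-03; 1996-06-16 misses that deadline by 13 days.
Later steps need not be reached.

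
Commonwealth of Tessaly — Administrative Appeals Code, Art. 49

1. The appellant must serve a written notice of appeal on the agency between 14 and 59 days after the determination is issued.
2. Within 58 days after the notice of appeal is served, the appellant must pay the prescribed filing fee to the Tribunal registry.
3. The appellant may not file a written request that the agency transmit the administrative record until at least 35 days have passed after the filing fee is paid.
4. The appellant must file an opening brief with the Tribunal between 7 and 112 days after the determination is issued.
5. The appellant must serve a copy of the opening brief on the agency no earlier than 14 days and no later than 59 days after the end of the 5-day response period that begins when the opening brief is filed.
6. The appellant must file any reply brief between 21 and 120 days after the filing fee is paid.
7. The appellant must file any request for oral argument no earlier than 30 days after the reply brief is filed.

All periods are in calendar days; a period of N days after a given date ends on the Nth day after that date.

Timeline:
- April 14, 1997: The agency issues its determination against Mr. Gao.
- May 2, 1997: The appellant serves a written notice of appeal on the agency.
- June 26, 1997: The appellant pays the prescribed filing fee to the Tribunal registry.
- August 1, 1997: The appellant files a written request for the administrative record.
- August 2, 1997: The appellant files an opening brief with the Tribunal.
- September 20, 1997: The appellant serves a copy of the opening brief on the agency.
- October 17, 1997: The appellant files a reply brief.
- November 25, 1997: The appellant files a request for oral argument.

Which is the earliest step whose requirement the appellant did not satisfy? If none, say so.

None — every step was satisfied

Step 1: the window is 14–59 days after April 14, 1997 (when the determination is issued), so April 28, 1997 through June 12, 1997; done May 2, 1997 — within the window.
Step 2: 58 days after May 2, 1997 (when the notice of appeal is served) is June 29, 1997; completed June 26, 1997, before the deadline.
Step 3: the earliest permitted date is 35 days after June 26, 1997 (when the filing fee is paid), i.e. July 31, 1997; August 1, 1997 is on or after that date.
Step 4: the window is 7–112 days after April 14, 1997 (when the determination is issued), so April 21, 1997 through August 4, 1997; done August 2, 1997 — within the window.
Step 5: the window is 14–59 days after August 7, 1997 (end of the 5-day response period, which began when the opening brief is filed on August 2, 1997), so August 21, 1997 through October 5, 1997; done September 20, 1997, which is between those dates.
Step 6: the window is 21–120 days after June 26, 1997 (when the filing fee is paid), so July 17, 1997 through October 24, 1997; October 17, 1997 falls inside that range.
Step 7: the earliest permitted date is 30 days after October 17, 1997 (when the reply brief is filed), i.e. November 16, 1997; November 25, 1997 is on or after that date.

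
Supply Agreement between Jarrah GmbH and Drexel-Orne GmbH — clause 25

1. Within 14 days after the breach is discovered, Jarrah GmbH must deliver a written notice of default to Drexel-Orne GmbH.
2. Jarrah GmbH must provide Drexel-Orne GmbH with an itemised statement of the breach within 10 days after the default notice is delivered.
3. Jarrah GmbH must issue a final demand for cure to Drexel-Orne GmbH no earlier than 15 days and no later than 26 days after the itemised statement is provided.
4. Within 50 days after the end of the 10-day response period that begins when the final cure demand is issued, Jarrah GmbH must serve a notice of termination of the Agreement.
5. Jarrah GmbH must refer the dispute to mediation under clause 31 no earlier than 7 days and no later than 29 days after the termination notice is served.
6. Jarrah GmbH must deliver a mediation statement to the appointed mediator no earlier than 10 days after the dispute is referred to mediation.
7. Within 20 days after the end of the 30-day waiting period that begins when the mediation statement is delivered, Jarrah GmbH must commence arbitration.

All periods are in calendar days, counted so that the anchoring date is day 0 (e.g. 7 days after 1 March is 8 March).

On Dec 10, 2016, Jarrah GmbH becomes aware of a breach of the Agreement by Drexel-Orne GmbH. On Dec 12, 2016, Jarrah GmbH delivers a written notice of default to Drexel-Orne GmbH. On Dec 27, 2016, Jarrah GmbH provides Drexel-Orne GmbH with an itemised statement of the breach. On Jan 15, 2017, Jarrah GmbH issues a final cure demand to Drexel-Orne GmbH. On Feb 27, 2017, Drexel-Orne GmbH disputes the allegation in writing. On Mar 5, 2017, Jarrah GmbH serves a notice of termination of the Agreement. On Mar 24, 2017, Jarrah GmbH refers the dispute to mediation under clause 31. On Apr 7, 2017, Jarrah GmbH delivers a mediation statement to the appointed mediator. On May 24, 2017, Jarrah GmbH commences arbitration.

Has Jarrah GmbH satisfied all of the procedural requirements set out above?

No

(1) due by Dec 10, 2016 + 14 days = Dec 24, 2016; done Dec 12, 2016 — timely.
(2) due by Dec 12, 2016 + 10 days = Dec 22, 2016; done Dec 27, 2016 — 5 days late.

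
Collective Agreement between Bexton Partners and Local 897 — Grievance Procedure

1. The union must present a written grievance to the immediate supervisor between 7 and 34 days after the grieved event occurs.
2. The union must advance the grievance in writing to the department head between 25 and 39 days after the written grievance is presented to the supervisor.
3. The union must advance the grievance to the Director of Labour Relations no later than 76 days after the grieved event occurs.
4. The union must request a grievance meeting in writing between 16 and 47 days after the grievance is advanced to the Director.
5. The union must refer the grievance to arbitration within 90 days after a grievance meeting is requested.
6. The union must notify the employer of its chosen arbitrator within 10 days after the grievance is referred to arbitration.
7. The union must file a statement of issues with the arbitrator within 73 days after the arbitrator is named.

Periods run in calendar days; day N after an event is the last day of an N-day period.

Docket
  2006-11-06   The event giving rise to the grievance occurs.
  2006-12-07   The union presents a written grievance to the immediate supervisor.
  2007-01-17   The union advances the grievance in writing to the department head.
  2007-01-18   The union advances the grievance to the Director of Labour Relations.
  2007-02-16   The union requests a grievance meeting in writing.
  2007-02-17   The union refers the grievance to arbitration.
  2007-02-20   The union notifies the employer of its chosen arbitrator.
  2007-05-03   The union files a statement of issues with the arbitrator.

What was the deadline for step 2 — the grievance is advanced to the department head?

Step 2 runs from 2006-12-07, when the written grievance is presented to the supervisor. The window is 25–39 days after 2006-12-07; it closes on 2007-01-15.

2007-01-15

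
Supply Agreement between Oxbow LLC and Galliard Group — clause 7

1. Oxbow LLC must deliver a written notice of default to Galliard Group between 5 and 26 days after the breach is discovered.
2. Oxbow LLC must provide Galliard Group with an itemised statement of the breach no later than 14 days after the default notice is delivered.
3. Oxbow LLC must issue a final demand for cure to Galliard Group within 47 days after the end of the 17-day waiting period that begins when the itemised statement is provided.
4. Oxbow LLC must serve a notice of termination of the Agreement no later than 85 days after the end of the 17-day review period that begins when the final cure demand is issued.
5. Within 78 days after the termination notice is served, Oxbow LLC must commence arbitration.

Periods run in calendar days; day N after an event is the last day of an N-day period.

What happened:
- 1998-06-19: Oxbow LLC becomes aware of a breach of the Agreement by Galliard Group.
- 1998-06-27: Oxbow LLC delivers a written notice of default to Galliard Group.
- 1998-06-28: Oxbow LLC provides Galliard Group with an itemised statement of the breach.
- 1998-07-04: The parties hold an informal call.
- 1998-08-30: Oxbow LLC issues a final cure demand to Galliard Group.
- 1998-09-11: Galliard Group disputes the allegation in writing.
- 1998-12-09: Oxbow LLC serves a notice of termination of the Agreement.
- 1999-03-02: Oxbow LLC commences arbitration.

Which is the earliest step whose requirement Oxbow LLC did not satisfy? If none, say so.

Step 5

(1) the permitted window runs from 1998-06-19 + 5 = 1998-06-24 to 1998-06-19 + 26 = 1998-07-15; done 1998-06-27, which is between those dates.
(2) due by 1998-06-27 + 14 days = 1998-07-11; completed 1998-06-28, before the deadline.
(3) due by 1998-07-15 + 47 days = 1998-08-31; completed 1998-08-30, before the deadline.
(4) due by 1998-09-16 + 85 days = 1998-12-10; completed 1998-12-09, before the deadline.
(5) due by 1998-12-09 + 78 days = 1999-02-25; 1999-03-02 misses that deadline by 5 days.
That is the first point of non-compliance.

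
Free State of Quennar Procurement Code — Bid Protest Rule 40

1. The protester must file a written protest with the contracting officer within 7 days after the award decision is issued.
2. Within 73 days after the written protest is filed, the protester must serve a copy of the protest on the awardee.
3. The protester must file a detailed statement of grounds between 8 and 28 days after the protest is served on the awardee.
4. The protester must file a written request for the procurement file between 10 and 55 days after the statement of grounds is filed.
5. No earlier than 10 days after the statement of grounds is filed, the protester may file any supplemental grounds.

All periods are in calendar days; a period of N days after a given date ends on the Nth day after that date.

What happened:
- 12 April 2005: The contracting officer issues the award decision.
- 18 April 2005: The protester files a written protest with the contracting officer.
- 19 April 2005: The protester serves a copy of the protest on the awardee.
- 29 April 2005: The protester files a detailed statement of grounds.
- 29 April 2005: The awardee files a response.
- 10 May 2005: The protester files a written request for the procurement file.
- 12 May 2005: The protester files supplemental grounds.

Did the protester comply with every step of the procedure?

Step 1 — counting 7 days from 12 April 2005 (when the award decision is issued) gives a deadline of 19 April 2005; completed 18 April 2005, before the deadline.
Step 2 — counting 73 days from 18 April 2005 (when the written protest is filed) gives a deadline of 30 June 2005; completed 19 April 2005, before the deadline.
Step 3 — 8 and 28 days from 19 April 2005 (when the protest is served on the awardee) are 27 April 2005 and 17 May 2005 respectively; 29 April 2005 falls inside that range.
Step 4 — 10 and 55 days from 29 April 2005 (when the statement of grounds is filed) are 9 May 2005 and 23 June 2005 respectively; 10 May 2005 falls inside that range.
Step 5 — must wait 10 days from 29 April 2005 (when the statement of grounds is filed), so not before 9 May 2005; done 12 May 2005, after the minimum wait.

Yes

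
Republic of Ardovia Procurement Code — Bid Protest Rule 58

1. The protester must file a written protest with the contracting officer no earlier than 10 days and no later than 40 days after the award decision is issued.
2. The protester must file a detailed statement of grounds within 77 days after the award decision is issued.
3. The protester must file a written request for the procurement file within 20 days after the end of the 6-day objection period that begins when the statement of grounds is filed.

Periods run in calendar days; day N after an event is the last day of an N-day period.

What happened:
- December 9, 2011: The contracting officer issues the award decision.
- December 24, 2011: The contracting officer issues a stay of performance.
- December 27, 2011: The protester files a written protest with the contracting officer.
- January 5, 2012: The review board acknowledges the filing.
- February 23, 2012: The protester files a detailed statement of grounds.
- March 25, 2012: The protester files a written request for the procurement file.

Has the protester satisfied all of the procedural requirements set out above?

Step 1: the window is 10–40 days after December 9, 2011 (when the award decision is issued), so December 19, 2011 through January 18, 2012; December 27, 2011 falls inside that range.
Step 2: 77 days after December 9, 2011 (when the award decision is issued) is February 24, 2012; done February 23, 2012 — timely.
Step 3: 20 days after February 29, 2012 (end of the 6-day objection period, which began when the statement of grounds is filed on February 23, 2012) is March 20, 2012; not done until March 25, 2012, 5 days after the deadline.
The analysis stops there.

No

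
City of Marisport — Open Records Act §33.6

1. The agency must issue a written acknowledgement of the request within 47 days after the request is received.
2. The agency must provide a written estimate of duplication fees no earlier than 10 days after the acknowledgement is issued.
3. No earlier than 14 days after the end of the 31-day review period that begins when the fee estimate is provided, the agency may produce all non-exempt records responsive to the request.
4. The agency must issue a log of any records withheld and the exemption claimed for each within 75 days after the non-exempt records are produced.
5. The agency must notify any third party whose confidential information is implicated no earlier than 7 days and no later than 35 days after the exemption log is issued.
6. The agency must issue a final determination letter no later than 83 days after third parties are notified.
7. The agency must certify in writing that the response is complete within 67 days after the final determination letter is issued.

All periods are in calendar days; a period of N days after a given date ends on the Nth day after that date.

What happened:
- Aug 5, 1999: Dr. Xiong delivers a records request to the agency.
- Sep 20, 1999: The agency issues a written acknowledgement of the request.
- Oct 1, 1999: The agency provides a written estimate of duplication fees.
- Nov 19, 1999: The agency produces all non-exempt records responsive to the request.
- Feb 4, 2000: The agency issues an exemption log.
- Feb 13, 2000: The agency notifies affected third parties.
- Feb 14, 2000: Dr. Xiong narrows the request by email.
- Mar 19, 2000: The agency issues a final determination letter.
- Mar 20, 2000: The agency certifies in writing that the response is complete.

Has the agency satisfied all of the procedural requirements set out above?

Step 1 — counting 47 days from Aug 5, 1999 (when the request is received) gives a deadline of Sep 21, 1999; completed Sep 20, 1999, before the deadline.
Step 2 — must wait 10 days from Sep 20, 1999 (when the acknowledgement is issued), so not before Sep 30, 1999; done Oct 1, 1999, after the minimum wait.
Step 3 — must wait 14 days from Nov 1, 1999 (end of the 31-day review period, which began when the fee estimate is provided on Oct 1, 1999), so not before Nov 15, 1999; done Nov 19, 1999, after the minimum wait.
Step 4 — counting 75 days from Nov 19, 1999 (when the non-exempt records are produced) gives a deadline of Feb 2, 2000; not done until Feb 4, 2000, 2 days after the deadline.

No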